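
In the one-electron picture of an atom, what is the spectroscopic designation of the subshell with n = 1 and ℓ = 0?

1s

ℓ = 0 corresponds to the letter 's', so the subshell is 1s.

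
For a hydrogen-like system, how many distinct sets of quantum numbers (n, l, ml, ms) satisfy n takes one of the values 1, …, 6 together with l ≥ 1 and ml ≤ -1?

70

Per-shell orbital counts meeting the constraint:
n=2 → 1; n=3 → 3; n=4 → 6; n=5 → 10; n=6 → 15.
Orbitals: 1 + 3 + 6 + 10 + 15 = 35. Including both spin states (ms = ±1/2) gives 2 × 35 = 70 states.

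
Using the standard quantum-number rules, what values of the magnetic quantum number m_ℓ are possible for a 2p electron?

-1, 0, 1

The 2p subshell has ℓ = 1, and m_ℓ takes every integer from −ℓ to +ℓ. With ℓ = 1 that gives the 3 values -1, 0, 1.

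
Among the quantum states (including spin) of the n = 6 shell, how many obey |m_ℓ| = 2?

16

For n = 6, ℓ ranges over 0 … 5.
Per ℓ-value: ℓ=2 → 2; ℓ=3 → 2; ℓ=4 → 2; ℓ=5 → 2.
Orbitals: 2 + 2 + 2 + 2 = 8. Each orbital carries two spin states, so 8 × 2 = 16 states.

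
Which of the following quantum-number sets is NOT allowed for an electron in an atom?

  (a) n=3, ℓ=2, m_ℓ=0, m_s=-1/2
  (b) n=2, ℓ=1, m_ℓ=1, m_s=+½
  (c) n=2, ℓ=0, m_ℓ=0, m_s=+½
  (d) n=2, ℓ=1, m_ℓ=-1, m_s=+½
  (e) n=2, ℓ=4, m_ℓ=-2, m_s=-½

(e)

(e) has ℓ = 4 ≥ n = 2, violating 0 ≤ ℓ ≤ n−1.
The remaining sets (a), (b), (c), (d) satisfy all four rules.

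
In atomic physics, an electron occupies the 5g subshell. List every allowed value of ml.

The 5g subshell has l = 4, and ml takes every integer from −l to +l. With l = 4 that gives the 9 values -4, -3, -2, -1, 0, 1, 2, 3, 4.

-4, -3, -2, -1, 0, 1, 2, 3, 4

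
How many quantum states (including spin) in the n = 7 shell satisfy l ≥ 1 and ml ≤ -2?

For n = 7, l ranges over 0 … 6.
Contributions: l=2 → 1; l=3 → 2; l=4 → 3; l=5 → 4; l=6 → 5.
Orbitals: 1 + 2 + 3 + 4 + 5 = 15. Each orbital carries two spin states, so 15 × 2 = 30 states.

30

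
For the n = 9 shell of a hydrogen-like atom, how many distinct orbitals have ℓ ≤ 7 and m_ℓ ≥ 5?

Orbitals with ℓ ≤ 7 and m_ℓ ≥ 5, by ℓ: ℓ=5 → 1; ℓ=6 → 2; ℓ=7 → 3.
Total orbitals: 1 + 2 + 3 = 6.

6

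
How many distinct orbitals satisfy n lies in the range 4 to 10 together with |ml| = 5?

30

Treat each shell separately and count matching orbitals:
n=6 → 2; n=7 → 4; n=8 → 6; n=9 → 8; n=10 → 10.
Total orbitals: 2 + 4 + 6 + 8 + 10 = 30.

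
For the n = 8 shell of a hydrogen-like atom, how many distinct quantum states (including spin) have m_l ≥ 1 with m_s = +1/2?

For n = 8, l ranges over 0 … 7.
Orbitals with m_l ≥ 1, by l: l=1 → 1; l=2 → 2; l=3 → 3; l=4 → 4; l=5 → 5; l=6 → 6; l=7 → 7.
Orbitals: 1 + 2 + 3 + 4 + 5 + 6 + 7 = 28. With m_s fixed to a single value there is one state per orbital, giving 28 states.

28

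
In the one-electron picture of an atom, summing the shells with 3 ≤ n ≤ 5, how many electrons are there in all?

Shell n has n² orbitals: 3²=9 + 4²=16 + 5²=25 = 50 orbitals.
Two spin states per orbital: 2 × 50 = 100 electrons.

100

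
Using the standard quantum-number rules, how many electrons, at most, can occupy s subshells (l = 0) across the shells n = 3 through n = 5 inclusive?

An s subshell (l = 0) exists for every n ≥ 1, so shells n = 3, 4, 5 each contribute one — 3 subshells.
Since each s subshell holds 2(2·0+1) = 2 electrons, the total is 3 × 2 = 6.

6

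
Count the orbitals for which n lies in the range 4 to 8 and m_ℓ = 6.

3

Treat each shell separately and count matching orbitals:
n=7 → 1; n=8 → 2.
Total orbitals: 1 + 2 = 3.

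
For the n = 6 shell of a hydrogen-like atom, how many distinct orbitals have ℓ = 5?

11

Go through ℓ = 0, …, 5 (the values permitted for n = 6).
Per ℓ-value: ℓ=5 → 11.
Total orbitals: 11.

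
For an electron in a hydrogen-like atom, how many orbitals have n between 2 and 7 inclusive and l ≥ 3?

90

Treat each shell separately and count matching orbitals:
n=4 → 7; n=5 → 16; n=6 → 27; n=7 → 40.
Total orbitals: 7 + 16 + 27 + 40 = 90.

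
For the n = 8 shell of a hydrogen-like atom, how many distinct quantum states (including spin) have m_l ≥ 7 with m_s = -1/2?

For n = 8, l ranges over 0 … 7.
Per l-value: l=7 → 1.
Orbitals: 1. With m_s fixed to a single value there is one state per orbital, giving 1 state.

1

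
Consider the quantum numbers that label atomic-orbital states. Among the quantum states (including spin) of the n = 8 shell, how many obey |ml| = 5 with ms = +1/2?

6

Orbitals with |ml| = 5, by l: l=5 → 2; l=6 → 2; l=7 → 2.
Orbitals: 2 + 2 + 2 = 6. With ms fixed to a single value there is one state per orbital, giving 6 states.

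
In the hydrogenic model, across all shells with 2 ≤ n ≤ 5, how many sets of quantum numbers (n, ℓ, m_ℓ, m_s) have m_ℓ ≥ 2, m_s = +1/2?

Per-shell orbital counts meeting the constraint:
n=3 → 1; n=4 → 3; n=5 → 6.
Orbitals: 1 + 3 + 6 = 10. With m_s fixed to +1/2 there is one state per orbital, so 10 states.

10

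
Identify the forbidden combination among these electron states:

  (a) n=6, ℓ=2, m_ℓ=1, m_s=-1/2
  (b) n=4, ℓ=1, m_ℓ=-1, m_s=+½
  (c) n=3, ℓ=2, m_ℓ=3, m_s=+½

(c)

(c) has |m_ℓ| = 3 > ℓ = 2, violating −ℓ ≤ m_ℓ ≤ ℓ.
The remaining sets (a), (b) satisfy all four rules.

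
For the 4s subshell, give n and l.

n = 4, l = 0

The leading integer gives n = 4; the letter 's' means l = 0.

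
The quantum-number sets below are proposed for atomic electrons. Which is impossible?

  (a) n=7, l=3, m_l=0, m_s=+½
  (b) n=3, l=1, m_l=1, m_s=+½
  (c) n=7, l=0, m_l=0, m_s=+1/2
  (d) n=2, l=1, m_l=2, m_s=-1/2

(d) has |m_l| = 2 > l = 1, violating −l ≤ m_l ≤ l.
The remaining sets (a), (b), (c) satisfy all four rules.

(d)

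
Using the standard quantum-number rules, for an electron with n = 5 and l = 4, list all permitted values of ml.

ml takes every integer from −l to +l. With l = 4 that gives the 9 values -4, -3, -2, -1, 0, 1, 2, 3, 4.

-4, -3, -2, -1, 0, 1, 2, 3, 4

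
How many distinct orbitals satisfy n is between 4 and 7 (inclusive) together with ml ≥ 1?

52

Go shell by shell, enumerating (l, ml) with ml ≥ 1:
n=4 → 6; n=5 → 10; n=6 → 15; n=7 → 21.
Total orbitals: 6 + 10 + 15 + 21 = 52.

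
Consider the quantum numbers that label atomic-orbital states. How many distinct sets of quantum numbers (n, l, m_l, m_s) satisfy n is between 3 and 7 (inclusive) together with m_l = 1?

40

Count contributing orbitals for each principal shell:
n=3 → 2; n=4 → 3; n=5 → 4; n=6 → 5; n=7 → 6.
Orbitals: 2 + 3 + 4 + 5 + 6 = 20. Including both spin states (m_s = ±1/2) gives 2 × 20 = 40 states.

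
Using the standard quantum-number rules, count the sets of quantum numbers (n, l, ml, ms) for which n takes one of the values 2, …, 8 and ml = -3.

30

Work shell by shell — for each n, count the (l, ml) pairs that satisfy ml = -3:
n=4 → 1; n=5 → 2; n=6 → 3; n=7 → 4; n=8 → 5.
Orbitals: 1 + 2 + 3 + 4 + 5 = 15. Including both spin states (ms = ±1/2) gives 2 × 15 = 30 states.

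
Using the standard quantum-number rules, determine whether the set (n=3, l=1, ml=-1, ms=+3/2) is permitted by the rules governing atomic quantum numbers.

No

The spin quantum number for an electron can only be ms = +1/2 or −1/2; ms = +3/2 is not one of those.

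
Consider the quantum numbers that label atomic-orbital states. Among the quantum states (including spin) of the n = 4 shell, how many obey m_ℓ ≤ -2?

With n = 4 the allowed ℓ are 0, 1, …, 3.
Per ℓ-value: ℓ=2 → 1; ℓ=3 → 2.
Orbitals: 1 + 2 = 3. Each orbital carries two spin states, so 3 × 2 = 6 states.

6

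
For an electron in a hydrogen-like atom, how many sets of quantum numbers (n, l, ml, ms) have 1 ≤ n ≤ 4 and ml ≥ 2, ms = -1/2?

4

Per-shell orbital counts meeting the constraint:
n=3 → 1; n=4 → 3.
Orbitals: 1 + 3 = 4. With ms fixed to -1/2 there is one state per orbital, so 4 states.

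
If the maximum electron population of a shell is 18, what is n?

n = 3

2n² = 18 ⇒ n² = 9 ⇒ n = 3.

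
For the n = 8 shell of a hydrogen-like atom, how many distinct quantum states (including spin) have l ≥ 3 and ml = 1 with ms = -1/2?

Contributions: l=3 → 1; l=4 → 1; l=5 → 1; l=6 → 1; l=7 → 1.
Orbitals: 1 + 1 + 1 + 1 + 1 = 5. With ms fixed to a single value there is one state per orbital, giving 5 states.

5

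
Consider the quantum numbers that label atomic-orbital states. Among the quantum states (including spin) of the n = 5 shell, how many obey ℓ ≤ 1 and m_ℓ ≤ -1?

Per ℓ-value: ℓ=1 → 1.
Orbitals: 1. Each orbital carries two spin states, so 1 × 2 = 2 states.

2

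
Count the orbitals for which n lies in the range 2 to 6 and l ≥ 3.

Per-shell orbital counts meeting the constraint:
n=4 → 7; n=5 → 16; n=6 → 27.
Total orbitals: 7 + 16 + 27 = 50.

50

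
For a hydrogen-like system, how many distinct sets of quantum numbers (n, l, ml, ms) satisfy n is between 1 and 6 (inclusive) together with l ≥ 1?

Work shell by shell — for each n, count the (l, ml) pairs that satisfy l ≥ 1:
n=2 → 3; n=3 → 8; n=4 → 15; n=5 → 24; n=6 → 35.
Orbitals: 3 + 8 + 15 + 24 + 35 = 85. Including both spin states (ms = ±1/2) gives 2 × 85 = 170 states.

170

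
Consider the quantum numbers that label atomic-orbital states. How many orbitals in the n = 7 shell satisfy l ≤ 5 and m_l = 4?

The n = 7 shell has l = 0 through 6; check each.
Orbitals with l ≤ 5 and m_l = 4, by l: l=4 → 1; l=5 → 1.
Total orbitals: 1 + 1 = 2.

2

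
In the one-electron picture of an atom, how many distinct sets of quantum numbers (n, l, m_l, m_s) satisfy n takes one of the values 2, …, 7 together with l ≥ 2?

Per-shell orbital counts meeting the constraint:
n=3 → 5; n=4 → 12; n=5 → 21; n=6 → 32; n=7 → 45.
Orbitals: 5 + 12 + 21 + 32 + 45 = 115. Including both spin states (m_s = ±1/2) gives 2 × 115 = 230 states.

230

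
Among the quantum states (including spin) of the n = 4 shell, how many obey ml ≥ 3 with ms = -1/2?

Orbitals with ml ≥ 3, by l: l=3 → 1.
Orbitals: 1. With ms fixed to a single value there is one state per orbital, giving 1 state.

1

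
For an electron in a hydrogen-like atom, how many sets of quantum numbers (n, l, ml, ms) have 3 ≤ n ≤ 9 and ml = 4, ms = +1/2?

Treat each shell separately and count matching orbitals:
n=5 → 1; n=6 → 2; n=7 → 3; n=8 → 4; n=9 → 5.
Orbitals: 1 + 2 + 3 + 4 + 5 = 15. With ms fixed to +1/2 there is one state per orbital, so 15 states.

15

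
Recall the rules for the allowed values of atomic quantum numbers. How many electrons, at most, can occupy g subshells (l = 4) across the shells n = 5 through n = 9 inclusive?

A g subshell (l = 4) exists for every n ≥ 5, so shells n = 5, 6, 7, 8, 9 each contribute one — 5 subshells.
Since each g subshell holds 2(2·4+1) = 18 electrons, the total is 5 × 18 = 90.

90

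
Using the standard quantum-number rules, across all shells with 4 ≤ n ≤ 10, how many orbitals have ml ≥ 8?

Work shell by shell — for each n, count the (l, ml) pairs that satisfy ml ≥ 8:
n=9 → 1; n=10 → 3.
Total orbitals: 1 + 3 = 4.

4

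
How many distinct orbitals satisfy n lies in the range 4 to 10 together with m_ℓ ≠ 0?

322

For each n in the range, tally the orbitals obeying m_ℓ ≠ 0:
n=4 → 12; n=5 → 20; n=6 → 30; n=7 → 42; n=8 → 56; n=9 → 72; n=10 → 90.
Total orbitals: 12 + 20 + 30 + 42 + 56 + 72 + 90 = 322.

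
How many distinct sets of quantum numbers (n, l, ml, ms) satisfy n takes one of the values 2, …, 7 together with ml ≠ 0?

224

For each n in the range, tally the orbitals obeying ml ≠ 0:
n=2 → 2; n=3 → 6; n=4 → 12; n=5 → 20; n=6 → 30; n=7 → 42.
Orbitals: 2 + 6 + 12 + 20 + 30 + 42 = 112. Including both spin states (ms = ±1/2) gives 2 × 112 = 224 states.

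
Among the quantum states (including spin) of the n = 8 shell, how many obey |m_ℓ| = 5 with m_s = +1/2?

Go through ℓ = 0, …, 7 (the values permitted for n = 8).
Contributions: ℓ=5 → 2; ℓ=6 → 2; ℓ=7 → 2.
Orbitals: 2 + 2 + 2 = 6. With m_s fixed to a single value there is one state per orbital, giving 6 states.

6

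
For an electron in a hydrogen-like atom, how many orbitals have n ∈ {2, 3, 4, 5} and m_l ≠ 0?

40

Per-shell orbital counts meeting the constraint:
n=2 → 2; n=3 → 6; n=4 → 12; n=5 → 20.
Total orbitals: 2 + 6 + 12 + 20 = 40.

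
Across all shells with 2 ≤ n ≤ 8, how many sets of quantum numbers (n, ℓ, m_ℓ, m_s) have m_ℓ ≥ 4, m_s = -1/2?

Work shell by shell — for each n, count the (ℓ, m_ℓ) pairs that satisfy m_ℓ ≥ 4:
n=5 → 1; n=6 → 3; n=7 → 6; n=8 → 10.
Orbitals: 1 + 3 + 6 + 10 = 20. With m_s fixed to -1/2 there is one state per orbital, so 20 states.

20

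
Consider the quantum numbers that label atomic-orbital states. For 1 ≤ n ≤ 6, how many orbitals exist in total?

91

Total orbitals = 1² + 2² + 3² + 4² + 5² + 6² = 91.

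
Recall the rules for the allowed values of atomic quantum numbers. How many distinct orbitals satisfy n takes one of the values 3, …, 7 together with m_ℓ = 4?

6

Go shell by shell, enumerating (ℓ, m_ℓ) with m_ℓ = 4:
n=5 → 1; n=6 → 2; n=7 → 3.
Total orbitals: 1 + 2 + 3 = 6.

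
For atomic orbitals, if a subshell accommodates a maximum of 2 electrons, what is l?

2(2l+1) = 2 ⇒ 2l+1 = 1 ⇒ l = 0.

l = 0 (s)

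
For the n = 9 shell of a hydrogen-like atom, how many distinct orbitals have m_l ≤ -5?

The n = 9 shell has l = 0 through 8; check each.
The (l, m_l) pairs meeting m_l ≤ -5 give: l=5 → 1; l=6 → 2; l=7 → 3; l=8 → 4.
Total orbitals: 1 + 2 + 3 + 4 = 10.

10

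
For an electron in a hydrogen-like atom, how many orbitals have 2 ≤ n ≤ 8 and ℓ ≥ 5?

Per-shell orbital counts meeting the constraint:
n=6 → 11; n=7 → 24; n=8 → 39.
Total orbitals: 11 + 24 + 39 = 74.

74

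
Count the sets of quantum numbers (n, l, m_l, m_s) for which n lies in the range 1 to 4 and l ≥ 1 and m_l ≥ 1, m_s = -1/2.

10

For each n in the range, tally the orbitals obeying l ≥ 1 and m_l ≥ 1:
n=2 → 1; n=3 → 3; n=4 → 6.
Orbitals: 1 + 3 + 6 = 10. With m_s fixed to -1/2 there is one state per orbital, so 10 states.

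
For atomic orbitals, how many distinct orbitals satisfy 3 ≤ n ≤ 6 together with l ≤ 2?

Work shell by shell — for each n, count the (l, m_l) pairs that satisfy l ≤ 2:
n=3 → 9; n=4 → 9; n=5 → 9; n=6 → 9.
Total orbitals: 9 + 9 + 9 + 9 = 36.

36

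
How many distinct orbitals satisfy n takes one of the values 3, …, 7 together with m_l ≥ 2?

Go shell by shell, enumerating (l, m_l) with m_l ≥ 2:
n=3 → 1; n=4 → 3; n=5 → 6; n=6 → 10; n=7 → 15.
Total orbitals: 1 + 3 + 6 + 10 + 15 = 35.

35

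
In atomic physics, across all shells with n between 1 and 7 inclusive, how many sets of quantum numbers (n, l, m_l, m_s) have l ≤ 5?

Count contributing orbitals for each principal shell:
n=1 → 1; n=2 → 4; n=3 → 9; n=4 → 16; n=5 → 25; n=6 → 36; n=7 → 36.
Orbitals: 1 + 4 + 9 + 16 + 25 + 36 + 36 = 127. Including both spin states (m_s = ±1/2) gives 2 × 127 = 254 states.

254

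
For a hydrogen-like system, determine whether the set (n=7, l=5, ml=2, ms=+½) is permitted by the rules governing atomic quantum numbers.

Valid

n = 7 is a positive integer. l = 5 satisfies 0 ≤ l ≤ n−1 = 6. ml = 2 lies in the range −l … +l (here −5 … 5). ms = +1/2 is one of ±1/2.
All four constraints are satisfied.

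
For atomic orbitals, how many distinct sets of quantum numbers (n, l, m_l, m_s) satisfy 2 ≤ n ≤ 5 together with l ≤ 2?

62

For each n in the range, tally the orbitals obeying l ≤ 2:
n=2 → 4; n=3 → 9; n=4 → 9; n=5 → 9.
Orbitals: 4 + 9 + 9 + 9 = 31. Including both spin states (m_s = ±1/2) gives 2 × 31 = 62 states.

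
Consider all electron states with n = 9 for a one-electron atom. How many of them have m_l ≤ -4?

30

The n = 9 shell has l = 0 through 8; check each.
The (l, m_l) pairs meeting m_l ≤ -4 give: l=4 → 1; l=5 → 2; l=6 → 3; l=7 → 4; l=8 → 5.
Orbitals: 1 + 2 + 3 + 4 + 5 = 15. Each orbital carries two spin states, so 15 × 2 = 30 states.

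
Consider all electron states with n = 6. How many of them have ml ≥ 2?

20

With n = 6 the allowed l are 0, 1, …, 5.
Contributions: l=2 → 1; l=3 → 2; l=4 → 3; l=5 → 4.
Orbitals: 1 + 2 + 3 + 4 = 10. Each orbital carries two spin states, so 10 × 2 = 20 states.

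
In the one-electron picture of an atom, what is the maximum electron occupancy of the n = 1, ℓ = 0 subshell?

A subshell with ℓ = 0 has 2ℓ+1 = 1 orbital, each holding 2 electrons (spin ±1/2), so 1 × 2 = 2.

2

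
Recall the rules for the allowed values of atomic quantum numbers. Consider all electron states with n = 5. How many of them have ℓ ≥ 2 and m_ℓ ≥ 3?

6

Go through ℓ = 0, …, 4 (the values permitted for n = 5).
Contributions: ℓ=3 → 1; ℓ=4 → 2.
Orbitals: 1 + 2 = 3. Each orbital carries two spin states, so 3 × 2 = 6 states.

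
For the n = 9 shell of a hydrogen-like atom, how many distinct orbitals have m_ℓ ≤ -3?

21

With n = 9 the allowed ℓ are 0, 1, …, 8.
The (ℓ, m_ℓ) pairs meeting m_ℓ ≤ -3 give: ℓ=3 → 1; ℓ=4 → 2; ℓ=5 → 3; ℓ=6 → 4; ℓ=7 → 5; ℓ=8 → 6.
Total orbitals: 1 + 2 + 3 + 4 + 5 + 6 = 21.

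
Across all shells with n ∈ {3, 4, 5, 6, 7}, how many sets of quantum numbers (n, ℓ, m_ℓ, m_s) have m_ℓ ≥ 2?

70

Work shell by shell — for each n, count the (ℓ, m_ℓ) pairs that satisfy m_ℓ ≥ 2:
n=3 → 1; n=4 → 3; n=5 → 6; n=6 → 10; n=7 → 15.
Orbitals: 1 + 3 + 6 + 10 + 15 = 35. Including both spin states (m_s = ±1/2) gives 2 × 35 = 70 states.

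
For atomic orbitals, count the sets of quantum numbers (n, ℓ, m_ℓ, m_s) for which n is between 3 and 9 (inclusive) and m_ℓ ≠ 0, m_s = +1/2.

238

Go shell by shell, enumerating (ℓ, m_ℓ) with m_ℓ ≠ 0:
n=3 → 6; n=4 → 12; n=5 → 20; n=6 → 30; n=7 → 42; n=8 → 56; n=9 → 72.
Orbitals: 6 + 12 + 20 + 30 + 42 + 56 + 72 = 238. With m_s fixed to +1/2 there is one state per orbital, so 238 states.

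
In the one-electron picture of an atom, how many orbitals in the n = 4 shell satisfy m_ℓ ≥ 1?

6

For n = 4, ℓ ranges over 0 … 3.
Orbitals with m_ℓ ≥ 1, by ℓ: ℓ=1 → 1; ℓ=2 → 2; ℓ=3 → 3.
Total orbitals: 1 + 2 + 3 = 6.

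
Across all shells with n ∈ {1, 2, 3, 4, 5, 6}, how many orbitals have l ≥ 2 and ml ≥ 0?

40

Treat each shell separately and count matching orbitals:
n=3 → 3; n=4 → 7; n=5 → 12; n=6 → 18.
Total orbitals: 3 + 7 + 12 + 18 = 40.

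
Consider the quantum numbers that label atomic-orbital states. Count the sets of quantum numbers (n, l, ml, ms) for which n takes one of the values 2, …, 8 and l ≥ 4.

For each n in the range, tally the orbitals obeying l ≥ 4:
n=5 → 9; n=6 → 20; n=7 → 33; n=8 → 48.
Orbitals: 9 + 20 + 33 + 48 = 110. Including both spin states (ms = ±1/2) gives 2 × 110 = 220 states.

220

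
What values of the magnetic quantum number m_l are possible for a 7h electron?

The 7h subshell has l = 5, and m_l takes every integer from −l to +l. With l = 5 that gives the 11 values -5, -4, -3, -2, -1, 0, 1, 2, 3, 4, 5.

-5, -4, -3, -2, -1, 0, 1, 2, 3, 4, 5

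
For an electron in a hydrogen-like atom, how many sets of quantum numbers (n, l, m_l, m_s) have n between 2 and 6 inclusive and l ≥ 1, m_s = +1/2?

Go shell by shell, enumerating (l, m_l) with l ≥ 1:
n=2 → 3; n=3 → 8; n=4 → 15; n=5 → 24; n=6 → 35.
Orbitals: 3 + 8 + 15 + 24 + 35 = 85. With m_s fixed to +1/2 there is one state per orbital, so 85 states.

85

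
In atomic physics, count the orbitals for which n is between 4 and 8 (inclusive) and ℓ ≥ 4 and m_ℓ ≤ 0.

Go shell by shell, enumerating (ℓ, m_ℓ) with ℓ ≥ 4 and m_ℓ ≤ 0:
n=5 → 5; n=6 → 11; n=7 → 18; n=8 → 26.
Total orbitals: 5 + 11 + 18 + 26 = 60.

60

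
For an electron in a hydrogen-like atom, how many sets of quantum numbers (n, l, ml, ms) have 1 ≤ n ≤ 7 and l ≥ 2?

230

Treat each shell separately and count matching orbitals:
n=3 → 5; n=4 → 12; n=5 → 21; n=6 → 32; n=7 → 45.
Orbitals: 5 + 12 + 21 + 32 + 45 = 115. Including both spin states (ms = ±1/2) gives 2 × 115 = 230 states.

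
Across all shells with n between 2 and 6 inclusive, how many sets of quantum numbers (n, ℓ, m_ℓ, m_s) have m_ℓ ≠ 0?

140

Count contributing orbitals for each principal shell:
n=2 → 2; n=3 → 6; n=4 → 12; n=5 → 20; n=6 → 30.
Orbitals: 2 + 6 + 12 + 20 + 30 = 70. Including both spin states (m_s = ±1/2) gives 2 × 70 = 140 states.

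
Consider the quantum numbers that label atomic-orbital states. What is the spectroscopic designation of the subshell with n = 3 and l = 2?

3d

l = 2 corresponds to the letter 'd', so the subshell is 3d.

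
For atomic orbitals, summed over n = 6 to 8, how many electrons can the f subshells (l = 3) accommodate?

42

An f subshell (l = 3) exists for every n ≥ 4, so shells n = 6, 7, 8 each contribute one — 3 subshells.
Since each f subshell holds 2(2·3+1) = 14 electrons, the total is 3 × 14 = 42.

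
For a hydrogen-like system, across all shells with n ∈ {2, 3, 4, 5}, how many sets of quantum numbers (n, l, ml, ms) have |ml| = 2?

Per-shell orbital counts meeting the constraint:
n=3 → 2; n=4 → 4; n=5 → 6.
Orbitals: 2 + 4 + 6 = 12. Including both spin states (ms = ±1/2) gives 2 × 12 = 24 states.

24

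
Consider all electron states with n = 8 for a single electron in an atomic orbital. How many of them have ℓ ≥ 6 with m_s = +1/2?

Orbitals with ℓ ≥ 6, by ℓ: ℓ=6 → 13; ℓ=7 → 15.
Orbitals: 13 + 15 = 28. With m_s fixed to a single value there is one state per orbital, giving 28 states.

28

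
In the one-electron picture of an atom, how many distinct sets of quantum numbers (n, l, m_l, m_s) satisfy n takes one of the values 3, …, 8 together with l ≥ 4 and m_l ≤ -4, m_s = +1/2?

20

Work shell by shell — for each n, count the (l, m_l) pairs that satisfy l ≥ 4 and m_l ≤ -4:
n=5 → 1; n=6 → 3; n=7 → 6; n=8 → 10.
Orbitals: 1 + 3 + 6 + 10 = 20. With m_s fixed to +1/2 there is one state per orbital, so 20 states.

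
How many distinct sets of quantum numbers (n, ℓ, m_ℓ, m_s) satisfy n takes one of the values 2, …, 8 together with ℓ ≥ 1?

Per-shell orbital counts meeting the constraint:
n=2 → 3; n=3 → 8; n=4 → 15; n=5 → 24; n=6 → 35; n=7 → 48; n=8 → 63.
Orbitals: 3 + 8 + 15 + 24 + 35 + 48 + 63 = 196. Including both spin states (m_s = ±1/2) gives 2 × 196 = 392 states.

392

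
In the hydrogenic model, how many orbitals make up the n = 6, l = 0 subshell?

A subshell has 2l+1 orbitals; with l = 0, that's 1.

1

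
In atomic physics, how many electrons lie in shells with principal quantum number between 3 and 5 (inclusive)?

100

Shell n has n² orbitals: 3²=9 + 4²=16 + 5²=25 = 50 orbitals.
Two spin states per orbital: 2 × 50 = 100 electrons.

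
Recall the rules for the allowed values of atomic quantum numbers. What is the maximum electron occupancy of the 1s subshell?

A subshell with l = 0 has 2l+1 = 1 orbital, each holding 2 electrons (spin ±1/2), so 1 × 2 = 2.

2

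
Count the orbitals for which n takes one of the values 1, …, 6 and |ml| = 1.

30

Count contributing orbitals for each principal shell:
n=2 → 2; n=3 → 4; n=4 → 6; n=5 → 8; n=6 → 10.
Total orbitals: 2 + 4 + 6 + 8 + 10 = 30.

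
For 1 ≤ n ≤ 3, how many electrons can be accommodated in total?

28

Total orbitals = 1² + 2² + 3² = 14. Doubling for spin gives 28 electrons.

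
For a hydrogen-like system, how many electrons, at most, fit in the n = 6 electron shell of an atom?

72

A shell holds 2n² electrons: 2 × 6² = 2 × 36 = 72.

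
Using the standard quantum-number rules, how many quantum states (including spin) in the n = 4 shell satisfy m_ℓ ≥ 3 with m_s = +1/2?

1

Per ℓ-value: ℓ=3 → 1.
Orbitals: 1. With m_s fixed to a single value there is one state per orbital, giving 1 state.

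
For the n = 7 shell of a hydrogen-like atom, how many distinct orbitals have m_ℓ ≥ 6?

1

Orbitals with m_ℓ ≥ 6, by ℓ: ℓ=6 → 1.
Total orbitals: 1.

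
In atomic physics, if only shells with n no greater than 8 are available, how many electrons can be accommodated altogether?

408

Total orbitals = 1² + 2² + 3² + 4² + 5² + 6² + 7² + 8² = 204. Doubling for spin gives 408 electrons.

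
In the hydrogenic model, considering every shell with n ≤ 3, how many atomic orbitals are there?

Total orbitals = 1² + 2² + 3² = 14.

14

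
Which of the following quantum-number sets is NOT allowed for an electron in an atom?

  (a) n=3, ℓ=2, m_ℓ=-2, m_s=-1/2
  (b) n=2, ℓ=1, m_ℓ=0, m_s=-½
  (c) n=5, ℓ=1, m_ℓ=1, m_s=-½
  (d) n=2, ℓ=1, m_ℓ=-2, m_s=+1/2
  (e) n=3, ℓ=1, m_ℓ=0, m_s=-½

(d) has |m_ℓ| = 2 > ℓ = 1, violating −ℓ ≤ m_ℓ ≤ ℓ.
The remaining sets (a), (b), (c), (e) satisfy all four rules.

(d)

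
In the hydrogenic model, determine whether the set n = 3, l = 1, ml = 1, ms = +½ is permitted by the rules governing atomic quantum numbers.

Valid

n = 3 is a positive integer. l = 1 satisfies 0 ≤ l ≤ n−1 = 2. ml = 1 lies in the range −l … +l (here −1 … 1). ms = +1/2 is one of ±1/2.
All four constraints are satisfied.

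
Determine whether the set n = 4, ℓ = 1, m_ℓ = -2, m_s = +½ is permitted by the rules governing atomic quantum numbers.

Invalid

The magnetic quantum number must satisfy −ℓ ≤ m_ℓ ≤ ℓ. With ℓ = 1, m_ℓ can only be -1, 0, 1, so m_ℓ = -2 is forbidden.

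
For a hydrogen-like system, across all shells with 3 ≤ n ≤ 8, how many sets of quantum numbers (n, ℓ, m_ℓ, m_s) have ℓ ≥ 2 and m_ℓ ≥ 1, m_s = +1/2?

Treat each shell separately and count matching orbitals:
n=3 → 2; n=4 → 5; n=5 → 9; n=6 → 14; n=7 → 20; n=8 → 27.
Orbitals: 2 + 5 + 9 + 14 + 20 + 27 = 77. With m_s fixed to +1/2 there is one state per orbital, so 77 states.

77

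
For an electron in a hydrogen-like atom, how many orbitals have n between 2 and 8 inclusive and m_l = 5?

6

For each n in the range, tally the orbitals obeying m_l = 5:
n=6 → 1; n=7 → 2; n=8 → 3.
Total orbitals: 1 + 2 + 3 = 6.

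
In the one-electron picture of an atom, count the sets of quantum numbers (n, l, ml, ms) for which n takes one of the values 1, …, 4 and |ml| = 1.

Go shell by shell, enumerating (l, ml) with |ml| = 1:
n=2 → 2; n=3 → 4; n=4 → 6.
Orbitals: 2 + 4 + 6 = 12. Including both spin states (ms = ±1/2) gives 2 × 12 = 24 states.

24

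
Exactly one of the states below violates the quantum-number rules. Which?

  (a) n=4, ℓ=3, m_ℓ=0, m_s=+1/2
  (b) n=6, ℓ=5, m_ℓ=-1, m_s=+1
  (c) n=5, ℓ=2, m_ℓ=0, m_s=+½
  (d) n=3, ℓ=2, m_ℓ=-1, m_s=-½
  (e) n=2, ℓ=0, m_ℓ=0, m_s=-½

(b) has m_s = +1, but an electron's spin must be ±1/2.
The remaining sets (a), (c), (d), (e) satisfy all four rules.

(b)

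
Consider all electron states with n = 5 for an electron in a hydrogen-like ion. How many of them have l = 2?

Go through l = 0, …, 4 (the values permitted for n = 5).
The (l, ml) pairs meeting l = 2 give: l=2 → 5.
Orbitals: 5. Each orbital carries two spin states, so 5 × 2 = 10 states.

10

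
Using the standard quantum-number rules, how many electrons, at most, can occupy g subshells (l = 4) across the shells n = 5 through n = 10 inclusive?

A g subshell (l = 4) exists for every n ≥ 5, so shells n = 5, 6, 7, 8, 9, 10 each contribute one — 6 subshells.
Since each g subshell holds 2(2·4+1) = 18 electrons, the total is 6 × 18 = 108.

108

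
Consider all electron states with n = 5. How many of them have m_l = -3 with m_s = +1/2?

2

For n = 5, l ranges over 0 … 4.
The (l, m_l) pairs meeting m_l = -3 give: l=3 → 1; l=4 → 1.
Orbitals: 1 + 1 = 2. With m_s fixed to a single value there is one state per orbital, giving 2 states.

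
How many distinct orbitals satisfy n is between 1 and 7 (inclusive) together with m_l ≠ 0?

Go shell by shell, enumerating (l, m_l) with m_l ≠ 0:
n=2 → 2; n=3 → 6; n=4 → 12; n=5 → 20; n=6 → 30; n=7 → 42.
Total orbitals: 2 + 6 + 12 + 20 + 30 + 42 = 112.

112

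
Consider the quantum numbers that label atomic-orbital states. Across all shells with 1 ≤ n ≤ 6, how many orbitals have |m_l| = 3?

12

Go shell by shell, enumerating (l, m_l) with |m_l| = 3:
n=4 → 2; n=5 → 4; n=6 → 6.
Total orbitals: 2 + 4 + 6 = 12.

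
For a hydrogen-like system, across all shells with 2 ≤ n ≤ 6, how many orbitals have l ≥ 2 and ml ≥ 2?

Work shell by shell — for each n, count the (l, ml) pairs that satisfy l ≥ 2 and ml ≥ 2:
n=3 → 1; n=4 → 3; n=5 → 6; n=6 → 10.
Total orbitals: 1 + 3 + 6 + 10 = 20.

20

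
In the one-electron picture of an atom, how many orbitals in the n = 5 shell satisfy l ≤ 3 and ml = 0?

4

Go through l = 0, …, 4 (the values permitted for n = 5).
The (l, ml) pairs meeting l ≤ 3 and ml = 0 give: l=0 → 1; l=1 → 1; l=2 → 1; l=3 → 1.
Total orbitals: 1 + 1 + 1 + 1 = 4.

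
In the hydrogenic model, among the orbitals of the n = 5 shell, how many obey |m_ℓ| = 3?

Go through ℓ = 0, …, 4 (the values permitted for n = 5).
Contributions: ℓ=3 → 2; ℓ=4 → 2.
Total orbitals: 2 + 2 = 4.

4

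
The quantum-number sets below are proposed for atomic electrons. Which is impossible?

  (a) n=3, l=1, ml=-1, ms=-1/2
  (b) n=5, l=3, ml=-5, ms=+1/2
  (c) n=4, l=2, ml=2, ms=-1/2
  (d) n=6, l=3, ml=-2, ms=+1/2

(b)

(b) has |ml| = 5 > l = 3, violating −l ≤ ml ≤ l.
The remaining sets (a), (c), (d) satisfy all four rules.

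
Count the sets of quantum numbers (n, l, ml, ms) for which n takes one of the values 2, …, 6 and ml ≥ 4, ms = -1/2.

4

For each n in the range, tally the orbitals obeying ml ≥ 4:
n=5 → 1; n=6 → 3.
Orbitals: 1 + 3 = 4. With ms fixed to -1/2 there is one state per orbital, so 4 states.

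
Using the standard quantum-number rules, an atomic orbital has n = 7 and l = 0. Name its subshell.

l = 0 corresponds to the letter 's', so the subshell is 7s.

7s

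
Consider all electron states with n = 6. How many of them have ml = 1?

Go through l = 0, …, 5 (the values permitted for n = 6).
Per l-value: l=1 → 1; l=2 → 1; l=3 → 1; l=4 → 1; l=5 → 1.
Orbitals: 1 + 1 + 1 + 1 + 1 = 5. Each orbital carries two spin states, so 5 × 2 = 10 states.

10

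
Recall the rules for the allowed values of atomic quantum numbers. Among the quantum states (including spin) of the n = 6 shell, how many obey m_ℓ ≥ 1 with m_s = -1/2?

For n = 6, ℓ ranges over 0 … 5.
Orbitals with m_ℓ ≥ 1, by ℓ: ℓ=1 → 1; ℓ=2 → 2; ℓ=3 → 3; ℓ=4 → 4; ℓ=5 → 5.
Orbitals: 1 + 2 + 3 + 4 + 5 = 15. With m_s fixed to a single value there is one state per orbital, giving 15 states.

15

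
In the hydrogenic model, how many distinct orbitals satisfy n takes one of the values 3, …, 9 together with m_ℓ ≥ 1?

119

Count contributing orbitals for each principal shell:
n=3 → 3; n=4 → 6; n=5 → 10; n=6 → 15; n=7 → 21; n=8 → 28; n=9 → 36.
Total orbitals: 3 + 6 + 10 + 15 + 21 + 28 + 36 = 119.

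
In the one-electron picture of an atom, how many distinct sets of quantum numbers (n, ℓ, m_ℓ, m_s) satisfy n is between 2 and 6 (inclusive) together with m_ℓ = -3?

Per-shell orbital counts meeting the constraint:
n=4 → 1; n=5 → 2; n=6 → 3.
Orbitals: 1 + 2 + 3 = 6. Including both spin states (m_s = ±1/2) gives 2 × 6 = 12 states.

12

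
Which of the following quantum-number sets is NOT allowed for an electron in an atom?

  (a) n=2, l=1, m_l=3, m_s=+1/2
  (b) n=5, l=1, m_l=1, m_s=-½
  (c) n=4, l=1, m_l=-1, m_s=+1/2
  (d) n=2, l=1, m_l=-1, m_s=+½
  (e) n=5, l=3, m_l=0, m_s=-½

(a)

(a) has |m_l| = 3 > l = 1, violating −l ≤ m_l ≤ l.
The remaining sets (b), (c), (d), (e) satisfy all four rules.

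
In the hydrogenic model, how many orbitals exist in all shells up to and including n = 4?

30

Total orbitals = 1² + 2² + 3² + 4² = 30.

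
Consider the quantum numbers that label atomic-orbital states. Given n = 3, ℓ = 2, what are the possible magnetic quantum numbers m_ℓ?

-2, -1, 0, 1, 2

m_ℓ takes every integer from −ℓ to +ℓ. With ℓ = 2 that gives the 5 values -2, -1, 0, 1, 2.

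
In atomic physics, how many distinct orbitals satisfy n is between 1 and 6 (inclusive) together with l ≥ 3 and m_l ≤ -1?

22

Count contributing orbitals for each principal shell:
n=4 → 3; n=5 → 7; n=6 → 12.
Total orbitals: 3 + 7 + 12 = 22.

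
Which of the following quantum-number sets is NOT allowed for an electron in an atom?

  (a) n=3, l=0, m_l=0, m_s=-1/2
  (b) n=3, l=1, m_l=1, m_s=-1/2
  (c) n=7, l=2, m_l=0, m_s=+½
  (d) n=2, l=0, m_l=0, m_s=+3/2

(d) has m_s = +3/2, but an electron's spin must be ±1/2.
The remaining sets (a), (b), (c) satisfy all four rules.

(d)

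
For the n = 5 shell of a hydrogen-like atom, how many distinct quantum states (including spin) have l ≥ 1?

48

Per l-value: l=1 → 3; l=2 → 5; l=3 → 7; l=4 → 9.
Orbitals: 3 + 5 + 7 + 9 = 24. Each orbital carries two spin states, so 24 × 2 = 48 states.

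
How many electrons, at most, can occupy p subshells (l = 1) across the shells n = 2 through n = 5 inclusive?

24

A p subshell (l = 1) exists for every n ≥ 2, so shells n = 2, 3, 4, 5 each contribute one — 4 subshells.
Since each p subshell holds 2(2·1+1) = 6 electrons, the total is 4 × 6 = 24.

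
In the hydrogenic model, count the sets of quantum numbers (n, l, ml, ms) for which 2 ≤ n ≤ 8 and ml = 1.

Count contributing orbitals for each principal shell:
n=2 → 1; n=3 → 2; n=4 → 3; n=5 → 4; n=6 → 5; n=7 → 6; n=8 → 7.
Orbitals: 1 + 2 + 3 + 4 + 5 + 6 + 7 = 28. Including both spin states (ms = ±1/2) gives 2 × 28 = 56 states.

56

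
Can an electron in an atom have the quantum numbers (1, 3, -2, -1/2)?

The orbital quantum number must satisfy 0 ≤ l ≤ n−1. With n = 1 the allowed l values are 0, so l = 3 is out of range.

No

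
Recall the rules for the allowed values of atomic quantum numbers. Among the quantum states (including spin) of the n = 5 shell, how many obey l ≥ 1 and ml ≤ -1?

20

The (l, ml) pairs meeting l ≥ 1 and ml ≤ -1 give: l=1 → 1; l=2 → 2; l=3 → 3; l=4 → 4.
Orbitals: 1 + 2 + 3 + 4 = 10. Each orbital carries two spin states, so 10 × 2 = 20 states.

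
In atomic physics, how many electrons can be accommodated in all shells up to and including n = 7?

280

Total orbitals = 1² + 2² + 3² + 4² + 5² + 6² + 7² = 140. Doubling for spin gives 280 electrons.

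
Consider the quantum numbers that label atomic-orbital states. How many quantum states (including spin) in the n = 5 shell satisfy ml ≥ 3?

Per l-value: l=3 → 1; l=4 → 2.
Orbitals: 1 + 2 = 3. Each orbital carries two spin states, so 3 × 2 = 6 states.

6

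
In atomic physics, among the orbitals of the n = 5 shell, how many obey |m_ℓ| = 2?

6

Orbitals with |m_ℓ| = 2, by ℓ: ℓ=2 → 2; ℓ=3 → 2; ℓ=4 → 2.
Total orbitals: 2 + 2 + 2 = 6.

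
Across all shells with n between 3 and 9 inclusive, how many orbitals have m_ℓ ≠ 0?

238

Go shell by shell, enumerating (ℓ, m_ℓ) with m_ℓ ≠ 0:
n=3 → 6; n=4 → 12; n=5 → 20; n=6 → 30; n=7 → 42; n=8 → 56; n=9 → 72.
Total orbitals: 6 + 12 + 20 + 30 + 42 + 56 + 72 = 238.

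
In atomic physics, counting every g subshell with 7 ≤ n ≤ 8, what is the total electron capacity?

36

A g subshell (ℓ = 4) exists for every n ≥ 5, so shells n = 7, 8 each contribute one — 2 subshells.
Since each g subshell holds 2(2·4+1) = 18 electrons, the total is 2 × 18 = 36.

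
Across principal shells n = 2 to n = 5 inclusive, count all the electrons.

108

Shell n has n² orbitals: 2²=4 + 3²=9 + 4²=16 + 5²=25 = 54 orbitals.
Two spin states per orbital: 2 × 54 = 108 electrons.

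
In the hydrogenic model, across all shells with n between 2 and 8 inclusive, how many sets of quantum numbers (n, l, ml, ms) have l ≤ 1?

56

Count contributing orbitals for each principal shell:
n=2 → 4; n=3 → 4; n=4 → 4; n=5 → 4; n=6 → 4; n=7 → 4; n=8 → 4.
Orbitals: 4 + 4 + 4 + 4 + 4 + 4 + 4 = 28. Including both spin states (ms = ±1/2) gives 2 × 28 = 56 states.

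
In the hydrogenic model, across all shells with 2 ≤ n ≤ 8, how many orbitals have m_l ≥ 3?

Count contributing orbitals for each principal shell:
n=4 → 1; n=5 → 3; n=6 → 6; n=7 → 10; n=8 → 15.
Total orbitals: 1 + 3 + 6 + 10 + 15 = 35.

35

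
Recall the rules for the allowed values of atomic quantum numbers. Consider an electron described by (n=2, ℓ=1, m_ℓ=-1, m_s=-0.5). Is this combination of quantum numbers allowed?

Allowed

n = 2 is a positive integer. ℓ = 1 satisfies 0 ≤ ℓ ≤ n−1 = 1. m_ℓ = -1 lies in the range −ℓ … +ℓ (here −1 … 1). m_s = -1/2 is one of ±1/2.
All four constraints are satisfied.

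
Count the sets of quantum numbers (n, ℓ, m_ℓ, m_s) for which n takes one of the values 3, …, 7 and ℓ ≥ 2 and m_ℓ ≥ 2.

70

Go shell by shell, enumerating (ℓ, m_ℓ) with ℓ ≥ 2 and m_ℓ ≥ 2:
n=3 → 1; n=4 → 3; n=5 → 6; n=6 → 10; n=7 → 15.
Orbitals: 1 + 3 + 6 + 10 + 15 = 35. Including both spin states (m_s = ±1/2) gives 2 × 35 = 70 states.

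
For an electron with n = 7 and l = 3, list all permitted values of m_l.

-3, -2, -1, 0, 1, 2, 3

m_l takes every integer from −l to +l. With l = 3 that gives the 7 values -3, -2, -1, 0, 1, 2, 3.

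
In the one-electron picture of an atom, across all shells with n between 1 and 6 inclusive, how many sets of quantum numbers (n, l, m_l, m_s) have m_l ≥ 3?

For each n in the range, tally the orbitals obeying m_l ≥ 3:
n=4 → 1; n=5 → 3; n=6 → 6.
Orbitals: 1 + 3 + 6 = 10. Including both spin states (m_s = ±1/2) gives 2 × 10 = 20 states.

20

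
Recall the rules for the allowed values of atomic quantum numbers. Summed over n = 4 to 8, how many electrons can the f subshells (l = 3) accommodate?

An f subshell (l = 3) exists for every n ≥ 4, so shells n = 4, 5, 6, 7, 8 each contribute one — 5 subshells.
Since each f subshell holds 2(2·3+1) = 14 electrons, the total is 5 × 14 = 70.

70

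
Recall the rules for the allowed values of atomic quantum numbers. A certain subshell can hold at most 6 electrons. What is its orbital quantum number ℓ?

2(2ℓ+1) = 6 ⇒ 2ℓ+1 = 3 ⇒ ℓ = 1.

ℓ = 1 (p)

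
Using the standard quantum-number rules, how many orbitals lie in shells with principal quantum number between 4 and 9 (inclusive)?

Shell n has n² orbitals: 4²=16 + 5²=25 + 6²=36 + 7²=49 + 8²=64 + 9²=81 = 271 orbitals.

271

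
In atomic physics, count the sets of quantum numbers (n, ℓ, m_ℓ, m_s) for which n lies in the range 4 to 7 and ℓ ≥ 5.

70

Go shell by shell, enumerating (ℓ, m_ℓ) with ℓ ≥ 5:
n=6 → 11; n=7 → 24.
Orbitals: 11 + 24 = 35. Including both spin states (m_s = ±1/2) gives 2 × 35 = 70 states.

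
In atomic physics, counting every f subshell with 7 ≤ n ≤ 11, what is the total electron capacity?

70

An f subshell (ℓ = 3) exists for every n ≥ 4, so shells n = 7, 8, 9, 10, 11 each contribute one — 5 subshells.
Since each f subshell holds 2(2·3+1) = 14 electrons, the total is 5 × 14 = 70.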